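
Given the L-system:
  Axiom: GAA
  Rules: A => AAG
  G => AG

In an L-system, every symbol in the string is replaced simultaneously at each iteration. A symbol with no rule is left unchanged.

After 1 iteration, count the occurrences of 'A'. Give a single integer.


Step 0: GAA  (2 'A')
Step 1: AGAAGAAG  (5 'A')

Answer: 5


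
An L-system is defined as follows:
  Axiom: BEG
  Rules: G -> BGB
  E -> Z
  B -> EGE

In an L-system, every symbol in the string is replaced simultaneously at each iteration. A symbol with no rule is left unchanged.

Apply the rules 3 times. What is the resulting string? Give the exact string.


Step 0: BEG
Step 1: EGEZBGB
Step 2: ZBGBZZEGEBGBEGE
Step 3: ZEGEBGBEGEZZZBGBZEGEBGBEGEZBGBZ

Answer: ZEGEBGBEGEZZZBGBZEGEBGBEGEZBGBZ


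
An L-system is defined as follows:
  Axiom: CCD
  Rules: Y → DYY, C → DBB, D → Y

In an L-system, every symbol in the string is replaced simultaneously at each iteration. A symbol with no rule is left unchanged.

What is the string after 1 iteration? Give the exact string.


Step 0: CCD
Step 1: DBBDBBY

Answer: DBBDBBY


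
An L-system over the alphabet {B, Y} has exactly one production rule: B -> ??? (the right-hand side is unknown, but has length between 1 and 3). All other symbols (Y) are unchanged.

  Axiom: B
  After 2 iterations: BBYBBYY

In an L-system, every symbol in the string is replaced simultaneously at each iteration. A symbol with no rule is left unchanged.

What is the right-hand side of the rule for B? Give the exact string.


Answer: BBY

Derivation:
Trying B -> BBY:
  Step 0: B
  Step 1: BBY
  Step 2: BBYBBYY
Matches the given result.


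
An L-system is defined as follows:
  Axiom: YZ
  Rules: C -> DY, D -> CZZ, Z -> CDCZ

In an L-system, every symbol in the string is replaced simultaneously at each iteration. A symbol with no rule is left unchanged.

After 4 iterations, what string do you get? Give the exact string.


Step 0: YZ
Step 1: YCDCZ
Step 2: YDYCZZDYCDCZ
Step 3: YCZZYDYCDCZCDCZCZZYDYCZZDYCDCZ
Step 4: YDYCDCZCDCZYCZZYDYCZZDYCDCZDYCZZDYCDCZDYCDCZCDCZYCZZYDYCDCZCDCZCZZYDYCZZDYCDCZ

Answer: YDYCDCZCDCZYCZZYDYCZZDYCDCZDYCZZDYCDCZDYCDCZCDCZYCZZYDYCDCZCDCZCZZYDYCZZDYCDCZ


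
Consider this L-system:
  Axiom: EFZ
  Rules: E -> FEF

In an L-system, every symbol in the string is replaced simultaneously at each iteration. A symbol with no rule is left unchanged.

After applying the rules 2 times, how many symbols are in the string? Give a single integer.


Step 0: length = 3
Step 1: length = 5
Step 2: length = 7

Answer: 7


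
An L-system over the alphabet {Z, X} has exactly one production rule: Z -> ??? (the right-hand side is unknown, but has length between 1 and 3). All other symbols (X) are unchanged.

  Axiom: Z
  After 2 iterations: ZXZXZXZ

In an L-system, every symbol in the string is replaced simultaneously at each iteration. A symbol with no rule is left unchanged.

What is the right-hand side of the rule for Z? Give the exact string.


Trying Z -> ZXZ:
  Step 0: Z
  Step 1: ZXZ
  Step 2: ZXZXZXZ
Matches the given result.

Answer: ZXZ


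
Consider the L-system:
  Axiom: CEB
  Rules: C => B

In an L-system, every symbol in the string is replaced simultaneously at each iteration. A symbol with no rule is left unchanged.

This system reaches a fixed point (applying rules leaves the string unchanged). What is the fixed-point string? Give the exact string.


Step 0: CEB
Step 1: BEB
Step 2: BEB  (unchanged — fixed point at step 1)

Answer: BEB


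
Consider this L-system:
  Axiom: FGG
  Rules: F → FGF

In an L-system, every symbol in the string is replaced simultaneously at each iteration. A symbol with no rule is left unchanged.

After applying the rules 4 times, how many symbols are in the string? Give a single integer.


Answer: 33

Derivation:
Step 0: length = 3
Step 1: length = 5
Step 2: length = 9
Step 3: length = 17
Step 4: length = 33


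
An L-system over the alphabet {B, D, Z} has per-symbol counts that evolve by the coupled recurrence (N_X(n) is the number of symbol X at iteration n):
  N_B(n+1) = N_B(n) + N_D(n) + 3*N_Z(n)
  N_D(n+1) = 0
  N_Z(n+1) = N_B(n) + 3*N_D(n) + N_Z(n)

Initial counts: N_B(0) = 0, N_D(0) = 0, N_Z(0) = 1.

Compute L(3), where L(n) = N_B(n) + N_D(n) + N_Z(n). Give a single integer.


Step 0: N_B=0, N_D=0, N_Z=1, L=1
Step 1: N_B=3, N_D=0, N_Z=1, L=4
Step 2: N_B=6, N_D=0, N_Z=4, L=10
Step 3: N_B=18, N_D=0, N_Z=10, L=28

Answer: 28


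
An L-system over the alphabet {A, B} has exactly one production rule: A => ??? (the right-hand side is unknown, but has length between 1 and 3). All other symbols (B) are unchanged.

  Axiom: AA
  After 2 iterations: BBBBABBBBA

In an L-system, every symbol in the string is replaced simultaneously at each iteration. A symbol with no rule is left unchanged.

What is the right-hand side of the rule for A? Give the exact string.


Answer: BBA

Derivation:
Trying A => BBA:
  Step 0: AA
  Step 1: BBABBA
  Step 2: BBBBABBBBA
Matches the given result.


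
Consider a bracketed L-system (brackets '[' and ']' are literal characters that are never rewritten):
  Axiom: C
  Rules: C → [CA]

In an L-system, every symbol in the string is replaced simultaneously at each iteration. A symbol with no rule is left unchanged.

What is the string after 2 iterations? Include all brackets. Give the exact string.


Step 0: C
Step 1: [CA]
Step 2: [[CA]A]

Answer: [[CA]A]


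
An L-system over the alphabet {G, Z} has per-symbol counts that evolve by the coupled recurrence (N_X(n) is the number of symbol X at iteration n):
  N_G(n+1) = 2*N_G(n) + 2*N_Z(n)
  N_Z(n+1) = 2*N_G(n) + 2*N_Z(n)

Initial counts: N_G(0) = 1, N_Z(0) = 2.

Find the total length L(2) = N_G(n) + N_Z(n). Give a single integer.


Answer: 48

Derivation:
Step 0: N_G=1, N_Z=2, L=3
Step 1: N_G=6, N_Z=6, L=12
Step 2: N_G=24, N_Z=24, L=48


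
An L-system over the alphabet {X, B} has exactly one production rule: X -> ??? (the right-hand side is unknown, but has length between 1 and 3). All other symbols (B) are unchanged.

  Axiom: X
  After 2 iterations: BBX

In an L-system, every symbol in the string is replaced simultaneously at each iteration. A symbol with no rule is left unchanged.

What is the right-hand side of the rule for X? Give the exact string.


Trying X -> BX:
  Step 0: X
  Step 1: BX
  Step 2: BBX
Matches the given result.

Answer: BX


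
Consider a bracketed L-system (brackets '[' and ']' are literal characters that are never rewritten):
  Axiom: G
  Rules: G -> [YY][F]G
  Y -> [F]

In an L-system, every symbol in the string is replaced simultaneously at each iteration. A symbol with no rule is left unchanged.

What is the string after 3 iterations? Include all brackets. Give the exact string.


Answer: [[F][F]][F][[F][F]][F][YY][F]G

Derivation:
Step 0: G
Step 1: [YY][F]G
Step 2: [[F][F]][F][YY][F]G
Step 3: [[F][F]][F][[F][F]][F][YY][F]G


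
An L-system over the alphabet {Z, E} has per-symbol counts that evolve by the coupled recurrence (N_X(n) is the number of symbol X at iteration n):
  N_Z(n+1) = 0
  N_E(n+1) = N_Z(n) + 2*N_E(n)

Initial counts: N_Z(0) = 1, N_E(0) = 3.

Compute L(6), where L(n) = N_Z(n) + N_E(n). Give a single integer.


Answer: 224

Derivation:
Step 0: N_Z=1, N_E=3, L=4
Step 1: N_Z=0, N_E=7, L=7
Step 2: N_Z=0, N_E=14, L=14
Step 3: N_Z=0, N_E=28, L=28
Step 4: N_Z=0, N_E=56, L=56
Step 5: N_Z=0, N_E=112, L=112
Step 6: N_Z=0, N_E=224, L=224


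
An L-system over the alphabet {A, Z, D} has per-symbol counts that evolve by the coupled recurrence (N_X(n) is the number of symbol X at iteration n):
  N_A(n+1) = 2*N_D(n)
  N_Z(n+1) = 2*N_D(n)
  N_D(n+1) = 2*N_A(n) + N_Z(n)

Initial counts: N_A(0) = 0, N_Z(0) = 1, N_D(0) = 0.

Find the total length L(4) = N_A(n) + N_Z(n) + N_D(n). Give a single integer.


Step 0: N_A=0, N_Z=1, N_D=0, L=1
Step 1: N_A=0, N_Z=0, N_D=1, L=1
Step 2: N_A=2, N_Z=2, N_D=0, L=4
Step 3: N_A=0, N_Z=0, N_D=6, L=6
Step 4: N_A=12, N_Z=12, N_D=0, L=24

Answer: 24


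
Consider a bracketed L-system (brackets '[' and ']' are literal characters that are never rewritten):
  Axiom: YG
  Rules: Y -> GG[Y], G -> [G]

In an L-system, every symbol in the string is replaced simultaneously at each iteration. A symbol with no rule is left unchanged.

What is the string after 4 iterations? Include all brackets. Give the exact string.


Answer: [[[G]]][[[G]]][[[G]][[G]][[G][G][GG[Y]]]][[[[G]]]]

Derivation:
Step 0: YG
Step 1: GG[Y][G]
Step 2: [G][G][GG[Y]][[G]]
Step 3: [[G]][[G]][[G][G][GG[Y]]][[[G]]]
Step 4: [[[G]]][[[G]]][[[G]][[G]][[G][G][GG[Y]]]][[[[G]]]]


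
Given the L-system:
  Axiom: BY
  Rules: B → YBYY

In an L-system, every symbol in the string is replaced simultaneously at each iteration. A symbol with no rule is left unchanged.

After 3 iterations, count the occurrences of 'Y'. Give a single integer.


Answer: 10

Derivation:
Step 0: BY  (1 'Y')
Step 1: YBYYY  (4 'Y')
Step 2: YYBYYYYY  (7 'Y')
Step 3: YYYBYYYYYYY  (10 'Y')


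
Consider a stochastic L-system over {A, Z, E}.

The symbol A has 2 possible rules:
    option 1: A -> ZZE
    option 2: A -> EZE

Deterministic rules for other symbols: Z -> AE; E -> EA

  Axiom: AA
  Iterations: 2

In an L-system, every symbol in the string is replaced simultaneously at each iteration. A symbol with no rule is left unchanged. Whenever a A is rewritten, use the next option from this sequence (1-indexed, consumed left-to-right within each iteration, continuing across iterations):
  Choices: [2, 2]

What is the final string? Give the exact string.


Step 0: AA
Step 1: EZEEZE  (used choices [2, 2])
Step 2: EAAEEAEAAEEA  (used choices [])

Answer: EAAEEAEAAEEA


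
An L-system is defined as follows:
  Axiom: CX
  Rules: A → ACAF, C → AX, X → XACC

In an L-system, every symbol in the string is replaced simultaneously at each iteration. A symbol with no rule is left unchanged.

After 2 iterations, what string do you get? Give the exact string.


Step 0: CX
Step 1: AXXACC
Step 2: ACAFXACCXACCACAFAXAX

Answer: ACAFXACCXACCACAFAXAX


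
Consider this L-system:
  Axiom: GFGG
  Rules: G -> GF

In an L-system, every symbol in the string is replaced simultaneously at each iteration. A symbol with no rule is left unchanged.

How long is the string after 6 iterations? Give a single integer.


Answer: 22

Derivation:
Step 0: length = 4
Step 1: length = 7
Step 2: length = 10
Step 3: length = 13
Step 4: length = 16
Step 5: length = 19
Step 6: length = 22


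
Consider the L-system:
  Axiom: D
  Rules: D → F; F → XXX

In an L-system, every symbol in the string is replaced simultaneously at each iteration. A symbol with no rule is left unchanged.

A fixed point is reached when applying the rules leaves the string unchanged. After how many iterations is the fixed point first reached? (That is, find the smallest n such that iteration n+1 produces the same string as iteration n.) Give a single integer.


Answer: 2

Derivation:
Step 0: D
Step 1: F
Step 2: XXX
Step 3: XXX  (unchanged — fixed point at step 2)


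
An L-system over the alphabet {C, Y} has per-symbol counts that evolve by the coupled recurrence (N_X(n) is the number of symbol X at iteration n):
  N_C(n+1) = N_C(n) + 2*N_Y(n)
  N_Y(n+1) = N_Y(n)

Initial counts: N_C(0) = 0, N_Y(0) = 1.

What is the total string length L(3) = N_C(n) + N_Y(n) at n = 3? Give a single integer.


Answer: 7

Derivation:
Step 0: N_C=0, N_Y=1, L=1
Step 1: N_C=2, N_Y=1, L=3
Step 2: N_C=4, N_Y=1, L=5
Step 3: N_C=6, N_Y=1, L=7


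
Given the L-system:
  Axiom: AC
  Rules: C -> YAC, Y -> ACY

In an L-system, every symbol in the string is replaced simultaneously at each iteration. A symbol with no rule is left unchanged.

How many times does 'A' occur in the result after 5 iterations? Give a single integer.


Answer: 32

Derivation:
Step 0: AC  (1 'A')
Step 1: AYAC  (2 'A')
Step 2: AACYAYAC  (4 'A')
Step 3: AAYACACYAACYAYAC  (8 'A')
Step 4: AAACYAYACAYACACYAAYACACYAACYAYAC  (16 'A')
Step 5: AAAYACACYAACYAYACAACYAYACAYACACYAAACYAYACAYACACYAAYACACYAACYAYAC  (32 'A')


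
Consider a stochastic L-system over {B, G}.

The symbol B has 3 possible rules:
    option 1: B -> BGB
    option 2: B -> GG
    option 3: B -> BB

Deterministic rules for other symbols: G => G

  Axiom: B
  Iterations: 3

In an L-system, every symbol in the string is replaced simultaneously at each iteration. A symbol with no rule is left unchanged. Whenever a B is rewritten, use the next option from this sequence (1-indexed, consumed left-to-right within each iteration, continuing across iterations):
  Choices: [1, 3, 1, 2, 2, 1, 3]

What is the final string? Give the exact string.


Step 0: B
Step 1: BGB  (used choices [1])
Step 2: BBGBGB  (used choices [3, 1])
Step 3: GGGGGBGBGBB  (used choices [2, 2, 1, 3])

Answer: GGGGGBGBGBB


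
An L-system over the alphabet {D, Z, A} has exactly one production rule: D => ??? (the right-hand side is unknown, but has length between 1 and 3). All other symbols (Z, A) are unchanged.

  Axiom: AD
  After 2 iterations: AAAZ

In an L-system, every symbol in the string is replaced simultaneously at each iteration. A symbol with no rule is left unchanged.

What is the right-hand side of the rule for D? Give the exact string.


Answer: AAZ

Derivation:
Trying D => AAZ:
  Step 0: AD
  Step 1: AAAZ
  Step 2: AAAZ
Matches the given result.


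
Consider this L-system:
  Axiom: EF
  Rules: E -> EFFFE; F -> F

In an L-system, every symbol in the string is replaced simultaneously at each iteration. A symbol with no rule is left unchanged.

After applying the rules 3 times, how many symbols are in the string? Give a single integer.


Answer: 30

Derivation:
Step 0: length = 2
Step 1: length = 6
Step 2: length = 14
Step 3: length = 30


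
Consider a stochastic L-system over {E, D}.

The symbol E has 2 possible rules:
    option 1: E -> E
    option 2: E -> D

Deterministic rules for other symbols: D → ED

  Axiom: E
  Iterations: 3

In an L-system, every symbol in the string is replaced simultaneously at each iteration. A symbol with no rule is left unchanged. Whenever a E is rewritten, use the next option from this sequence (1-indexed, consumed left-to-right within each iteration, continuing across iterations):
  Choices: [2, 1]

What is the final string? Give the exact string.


Answer: EED

Derivation:
Step 0: E
Step 1: D  (used choices [2])
Step 2: ED  (used choices [])
Step 3: EED  (used choices [1])


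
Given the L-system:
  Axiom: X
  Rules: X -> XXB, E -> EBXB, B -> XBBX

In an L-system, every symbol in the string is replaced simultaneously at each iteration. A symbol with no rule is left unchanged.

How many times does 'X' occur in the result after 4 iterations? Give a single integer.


Answer: 68

Derivation:
Step 0: X  (1 'X')
Step 1: XXB  (2 'X')
Step 2: XXBXXBXBBX  (6 'X')
Step 3: XXBXXBXBBXXXBXXBXBBXXXBXBBXXBBXXXB  (20 'X')
Step 4: XXBXXBXBBXXXBXXBXBBXXXBXBBXXBBXXXBXXBXXBXBBXXXBXXBXBBXXXBXBBXXBBXXXBXXBXXBXBBXXXBXBBXXBBXXXBXXBXBBXXBBXXXBXXBXXBXBBX  (68 'X')


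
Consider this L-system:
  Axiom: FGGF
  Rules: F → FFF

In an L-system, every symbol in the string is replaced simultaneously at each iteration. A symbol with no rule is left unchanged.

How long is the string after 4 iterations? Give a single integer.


Step 0: length = 4
Step 1: length = 8
Step 2: length = 20
Step 3: length = 56
Step 4: length = 164

Answer: 164


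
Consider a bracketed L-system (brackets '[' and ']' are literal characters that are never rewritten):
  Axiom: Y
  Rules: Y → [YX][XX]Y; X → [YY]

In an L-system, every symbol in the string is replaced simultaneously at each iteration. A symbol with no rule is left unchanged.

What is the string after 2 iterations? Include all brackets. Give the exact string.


Answer: [[YX][XX]Y[YY]][[YY][YY]][YX][XX]Y

Derivation:
Step 0: Y
Step 1: [YX][XX]Y
Step 2: [[YX][XX]Y[YY]][[YY][YY]][YX][XX]Y


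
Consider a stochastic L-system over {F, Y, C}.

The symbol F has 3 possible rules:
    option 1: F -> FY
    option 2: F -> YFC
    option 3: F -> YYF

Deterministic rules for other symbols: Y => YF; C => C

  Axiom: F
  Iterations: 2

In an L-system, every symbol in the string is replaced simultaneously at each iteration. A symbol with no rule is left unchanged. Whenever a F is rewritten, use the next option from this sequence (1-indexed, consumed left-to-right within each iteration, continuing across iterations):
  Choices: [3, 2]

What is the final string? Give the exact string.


Step 0: F
Step 1: YYF  (used choices [3])
Step 2: YFYFYFC  (used choices [2])

Answer: YFYFYFC


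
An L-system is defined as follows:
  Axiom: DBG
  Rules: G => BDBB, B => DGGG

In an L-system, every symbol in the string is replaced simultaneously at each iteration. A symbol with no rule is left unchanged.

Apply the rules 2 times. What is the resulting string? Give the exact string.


Step 0: DBG
Step 1: DDGGGBDBB
Step 2: DDBDBBBDBBBDBBDGGGDDGGGDGGG

Answer: DDBDBBBDBBBDBBDGGGDDGGGDGGG


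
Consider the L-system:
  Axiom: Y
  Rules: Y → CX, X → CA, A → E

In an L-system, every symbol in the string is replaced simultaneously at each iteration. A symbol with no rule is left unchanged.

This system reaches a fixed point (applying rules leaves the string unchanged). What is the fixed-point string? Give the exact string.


Answer: CCE

Derivation:
Step 0: Y
Step 1: CX
Step 2: CCA
Step 3: CCE
Step 4: CCE  (unchanged — fixed point at step 3)


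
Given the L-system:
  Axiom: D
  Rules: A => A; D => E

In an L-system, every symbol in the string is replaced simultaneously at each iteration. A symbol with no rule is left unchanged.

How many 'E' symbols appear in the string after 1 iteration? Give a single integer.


Answer: 1

Derivation:
Step 0: D  (0 'E')
Step 1: E  (1 'E')


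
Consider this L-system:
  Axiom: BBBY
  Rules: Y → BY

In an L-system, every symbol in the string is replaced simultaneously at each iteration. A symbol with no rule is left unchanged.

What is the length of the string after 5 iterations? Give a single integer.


Step 0: length = 4
Step 1: length = 5
Step 2: length = 6
Step 3: length = 7
Step 4: length = 8
Step 5: length = 9

Answer: 9


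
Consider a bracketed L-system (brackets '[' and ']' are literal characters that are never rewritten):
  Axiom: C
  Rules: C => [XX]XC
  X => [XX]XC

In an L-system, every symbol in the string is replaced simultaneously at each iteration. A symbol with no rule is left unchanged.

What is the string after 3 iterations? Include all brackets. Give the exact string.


Step 0: C
Step 1: [XX]XC
Step 2: [[XX]XC[XX]XC][XX]XC[XX]XC
Step 3: [[[XX]XC[XX]XC][XX]XC[XX]XC[[XX]XC[XX]XC][XX]XC[XX]XC][[XX]XC[XX]XC][XX]XC[XX]XC[[XX]XC[XX]XC][XX]XC[XX]XC

Answer: [[[XX]XC[XX]XC][XX]XC[XX]XC[[XX]XC[XX]XC][XX]XC[XX]XC][[XX]XC[XX]XC][XX]XC[XX]XC[[XX]XC[XX]XC][XX]XC[XX]XC


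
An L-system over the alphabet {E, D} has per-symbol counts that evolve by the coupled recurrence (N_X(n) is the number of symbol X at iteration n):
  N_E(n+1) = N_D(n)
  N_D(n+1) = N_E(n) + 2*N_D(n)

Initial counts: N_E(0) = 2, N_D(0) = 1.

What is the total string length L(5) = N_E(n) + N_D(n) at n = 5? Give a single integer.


Step 0: N_E=2, N_D=1, L=3
Step 1: N_E=1, N_D=4, L=5
Step 2: N_E=4, N_D=9, L=13
Step 3: N_E=9, N_D=22, L=31
Step 4: N_E=22, N_D=53, L=75
Step 5: N_E=53, N_D=128, L=181

Answer: 181


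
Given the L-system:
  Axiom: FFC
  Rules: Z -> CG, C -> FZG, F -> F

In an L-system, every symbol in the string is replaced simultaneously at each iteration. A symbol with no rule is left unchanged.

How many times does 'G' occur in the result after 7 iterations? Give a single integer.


Step 0: FFC  (0 'G')
Step 1: FFFZG  (1 'G')
Step 2: FFFCGG  (2 'G')
Step 3: FFFFZGGG  (3 'G')
Step 4: FFFFCGGGG  (4 'G')
Step 5: FFFFFZGGGGG  (5 'G')
Step 6: FFFFFCGGGGGG  (6 'G')
Step 7: FFFFFFZGGGGGGG  (7 'G')

Answer: 7


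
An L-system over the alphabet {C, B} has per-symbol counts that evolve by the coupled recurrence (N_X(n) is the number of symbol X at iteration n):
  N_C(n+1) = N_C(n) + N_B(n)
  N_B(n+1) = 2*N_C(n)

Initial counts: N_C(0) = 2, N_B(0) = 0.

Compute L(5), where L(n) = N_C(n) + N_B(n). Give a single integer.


Answer: 86

Derivation:
Step 0: N_C=2, N_B=0, L=2
Step 1: N_C=2, N_B=4, L=6
Step 2: N_C=6, N_B=4, L=10
Step 3: N_C=10, N_B=12, L=22
Step 4: N_C=22, N_B=20, L=42
Step 5: N_C=42, N_B=44, L=86


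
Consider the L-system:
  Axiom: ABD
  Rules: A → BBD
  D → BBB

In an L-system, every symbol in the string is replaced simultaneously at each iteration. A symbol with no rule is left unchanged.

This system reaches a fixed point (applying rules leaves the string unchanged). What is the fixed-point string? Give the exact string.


Answer: BBBBBBBBB

Derivation:
Step 0: ABD
Step 1: BBDBBBB
Step 2: BBBBBBBBB
Step 3: BBBBBBBBB  (unchanged — fixed point at step 2)


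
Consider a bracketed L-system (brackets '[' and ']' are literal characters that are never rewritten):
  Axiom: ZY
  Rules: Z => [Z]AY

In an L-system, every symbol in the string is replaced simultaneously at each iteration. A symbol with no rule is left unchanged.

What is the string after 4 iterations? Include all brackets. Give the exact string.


Answer: [[[[Z]AY]AY]AY]AYY

Derivation:
Step 0: ZY
Step 1: [Z]AYY
Step 2: [[Z]AY]AYY
Step 3: [[[Z]AY]AY]AYY
Step 4: [[[[Z]AY]AY]AY]AYY


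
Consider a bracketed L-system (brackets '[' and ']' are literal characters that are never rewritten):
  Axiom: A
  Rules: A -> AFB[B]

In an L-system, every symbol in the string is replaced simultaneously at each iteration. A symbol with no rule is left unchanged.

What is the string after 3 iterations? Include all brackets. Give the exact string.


Answer: AFB[B]FB[B]FB[B]

Derivation:
Step 0: A
Step 1: AFB[B]
Step 2: AFB[B]FB[B]
Step 3: AFB[B]FB[B]FB[B]


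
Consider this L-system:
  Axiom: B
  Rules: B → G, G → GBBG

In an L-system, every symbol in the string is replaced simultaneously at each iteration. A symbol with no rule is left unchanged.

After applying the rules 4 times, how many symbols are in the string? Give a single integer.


Answer: 28

Derivation:
Step 0: length = 1
Step 1: length = 1
Step 2: length = 4
Step 3: length = 10
Step 4: length = 28


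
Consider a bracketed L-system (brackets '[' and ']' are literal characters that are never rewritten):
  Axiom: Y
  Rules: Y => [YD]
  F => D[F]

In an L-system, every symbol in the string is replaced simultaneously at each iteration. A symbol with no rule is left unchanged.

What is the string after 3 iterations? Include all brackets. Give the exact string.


Answer: [[[YD]D]D]

Derivation:
Step 0: Y
Step 1: [YD]
Step 2: [[YD]D]
Step 3: [[[YD]D]D]


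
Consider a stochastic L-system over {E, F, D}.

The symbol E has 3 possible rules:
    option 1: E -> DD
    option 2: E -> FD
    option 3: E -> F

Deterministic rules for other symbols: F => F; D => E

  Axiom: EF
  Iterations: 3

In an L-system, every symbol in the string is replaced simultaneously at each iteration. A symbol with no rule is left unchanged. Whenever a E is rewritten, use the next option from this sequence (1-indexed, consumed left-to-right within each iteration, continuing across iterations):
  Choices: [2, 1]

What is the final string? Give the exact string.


Step 0: EF
Step 1: FDF  (used choices [2])
Step 2: FEF  (used choices [])
Step 3: FDDF  (used choices [1])

Answer: FDDF


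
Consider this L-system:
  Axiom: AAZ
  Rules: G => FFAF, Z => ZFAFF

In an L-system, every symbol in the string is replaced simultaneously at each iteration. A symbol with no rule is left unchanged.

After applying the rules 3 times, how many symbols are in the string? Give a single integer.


Answer: 15

Derivation:
Step 0: length = 3
Step 1: length = 7
Step 2: length = 11
Step 3: length = 15


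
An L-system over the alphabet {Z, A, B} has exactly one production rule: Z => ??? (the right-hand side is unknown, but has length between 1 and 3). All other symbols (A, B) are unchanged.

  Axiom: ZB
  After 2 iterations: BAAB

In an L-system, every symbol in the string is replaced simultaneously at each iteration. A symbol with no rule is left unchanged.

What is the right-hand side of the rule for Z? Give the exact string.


Trying Z => BAA:
  Step 0: ZB
  Step 1: BAAB
  Step 2: BAAB
Matches the given result.

Answer: BAA


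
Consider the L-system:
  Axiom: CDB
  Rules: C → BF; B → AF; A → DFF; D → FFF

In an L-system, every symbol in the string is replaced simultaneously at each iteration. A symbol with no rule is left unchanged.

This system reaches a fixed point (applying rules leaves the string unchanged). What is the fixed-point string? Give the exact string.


Answer: FFFFFFFFFFFFFFFF

Derivation:
Step 0: CDB
Step 1: BFFFFAF
Step 2: AFFFFFDFFF
Step 3: DFFFFFFFFFFFFF
Step 4: FFFFFFFFFFFFFFFF
Step 5: FFFFFFFFFFFFFFFF  (unchanged — fixed point at step 4)


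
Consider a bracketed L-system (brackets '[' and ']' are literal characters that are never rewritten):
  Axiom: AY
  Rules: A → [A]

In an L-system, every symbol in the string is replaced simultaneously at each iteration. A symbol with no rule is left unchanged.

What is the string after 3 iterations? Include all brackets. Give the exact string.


Step 0: AY
Step 1: [A]Y
Step 2: [[A]]Y
Step 3: [[[A]]]Y

Answer: [[[A]]]Y


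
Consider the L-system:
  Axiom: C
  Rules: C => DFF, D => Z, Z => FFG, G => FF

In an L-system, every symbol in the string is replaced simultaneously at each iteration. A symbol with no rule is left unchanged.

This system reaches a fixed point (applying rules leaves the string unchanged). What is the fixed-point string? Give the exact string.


Answer: FFFFFF

Derivation:
Step 0: C
Step 1: DFF
Step 2: ZFF
Step 3: FFGFF
Step 4: FFFFFF
Step 5: FFFFFF  (unchanged — fixed point at step 4)


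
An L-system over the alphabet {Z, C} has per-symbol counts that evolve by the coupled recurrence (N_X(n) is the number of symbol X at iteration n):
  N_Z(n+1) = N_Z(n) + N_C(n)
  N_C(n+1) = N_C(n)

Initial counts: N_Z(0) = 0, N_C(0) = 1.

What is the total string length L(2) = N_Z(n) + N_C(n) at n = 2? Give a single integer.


Step 0: N_Z=0, N_C=1, L=1
Step 1: N_Z=1, N_C=1, L=2
Step 2: N_Z=2, N_C=1, L=3

Answer: 3


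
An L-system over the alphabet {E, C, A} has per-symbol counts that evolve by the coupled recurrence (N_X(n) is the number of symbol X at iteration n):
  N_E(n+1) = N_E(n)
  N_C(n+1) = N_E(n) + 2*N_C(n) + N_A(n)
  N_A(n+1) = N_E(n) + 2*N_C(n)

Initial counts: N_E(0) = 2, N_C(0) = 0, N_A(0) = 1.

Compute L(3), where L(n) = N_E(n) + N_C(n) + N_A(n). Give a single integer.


Step 0: N_E=2, N_C=0, N_A=1, L=3
Step 1: N_E=2, N_C=3, N_A=2, L=7
Step 2: N_E=2, N_C=10, N_A=8, L=20
Step 3: N_E=2, N_C=30, N_A=22, L=54

Answer: 54


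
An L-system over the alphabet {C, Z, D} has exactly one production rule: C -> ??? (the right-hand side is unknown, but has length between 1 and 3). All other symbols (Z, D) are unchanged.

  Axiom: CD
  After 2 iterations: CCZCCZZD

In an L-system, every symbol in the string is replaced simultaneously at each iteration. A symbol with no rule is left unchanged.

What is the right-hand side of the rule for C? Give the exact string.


Answer: CCZ

Derivation:
Trying C -> CCZ:
  Step 0: CD
  Step 1: CCZD
  Step 2: CCZCCZZD
Matches the given result.


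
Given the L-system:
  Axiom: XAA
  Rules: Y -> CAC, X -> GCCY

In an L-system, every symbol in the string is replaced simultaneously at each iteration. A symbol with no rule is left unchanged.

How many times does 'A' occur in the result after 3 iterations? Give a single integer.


Answer: 3

Derivation:
Step 0: XAA  (2 'A')
Step 1: GCCYAA  (2 'A')
Step 2: GCCCACAA  (3 'A')
Step 3: GCCCACAA  (3 'A')


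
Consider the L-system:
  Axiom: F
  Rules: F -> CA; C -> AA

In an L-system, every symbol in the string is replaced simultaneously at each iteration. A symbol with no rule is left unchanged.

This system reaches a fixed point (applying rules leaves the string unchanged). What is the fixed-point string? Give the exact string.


Step 0: F
Step 1: CA
Step 2: AAA
Step 3: AAA  (unchanged — fixed point at step 2)

Answer: AAA


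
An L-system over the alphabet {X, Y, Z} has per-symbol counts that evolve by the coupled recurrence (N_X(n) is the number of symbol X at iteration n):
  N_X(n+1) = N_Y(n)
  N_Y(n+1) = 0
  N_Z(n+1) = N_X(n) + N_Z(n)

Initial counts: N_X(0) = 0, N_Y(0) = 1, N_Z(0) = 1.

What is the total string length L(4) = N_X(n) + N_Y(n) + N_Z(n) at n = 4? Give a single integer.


Answer: 2

Derivation:
Step 0: N_X=0, N_Y=1, N_Z=1, L=2
Step 1: N_X=1, N_Y=0, N_Z=1, L=2
Step 2: N_X=0, N_Y=0, N_Z=2, L=2
Step 3: N_X=0, N_Y=0, N_Z=2, L=2
Step 4: N_X=0, N_Y=0, N_Z=2, L=2


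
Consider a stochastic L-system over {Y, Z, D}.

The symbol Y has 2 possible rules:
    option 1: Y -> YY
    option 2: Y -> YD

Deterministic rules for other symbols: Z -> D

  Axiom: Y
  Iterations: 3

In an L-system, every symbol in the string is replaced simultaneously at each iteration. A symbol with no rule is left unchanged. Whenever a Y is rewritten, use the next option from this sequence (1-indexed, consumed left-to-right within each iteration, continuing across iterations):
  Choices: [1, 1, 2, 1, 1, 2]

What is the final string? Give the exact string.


Step 0: Y
Step 1: YY  (used choices [1])
Step 2: YYYD  (used choices [1, 2])
Step 3: YYYYYDD  (used choices [1, 1, 2])

Answer: YYYYYDD


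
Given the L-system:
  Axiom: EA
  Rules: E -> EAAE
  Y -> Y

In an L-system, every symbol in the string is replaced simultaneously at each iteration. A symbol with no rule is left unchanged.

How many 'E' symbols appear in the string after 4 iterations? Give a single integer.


Step 0: EA  (1 'E')
Step 1: EAAEA  (2 'E')
Step 2: EAAEAAEAAEA  (4 'E')
Step 3: EAAEAAEAAEAAEAAEAAEAAEA  (8 'E')
Step 4: EAAEAAEAAEAAEAAEAAEAAEAAEAAEAAEAAEAAEAAEAAEAAEA  (16 'E')

Answer: 16


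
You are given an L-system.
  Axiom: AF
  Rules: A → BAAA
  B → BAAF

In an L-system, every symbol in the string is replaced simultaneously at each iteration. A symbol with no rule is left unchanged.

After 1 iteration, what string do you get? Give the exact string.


Answer: BAAAF

Derivation:
Step 0: AF
Step 1: BAAAF


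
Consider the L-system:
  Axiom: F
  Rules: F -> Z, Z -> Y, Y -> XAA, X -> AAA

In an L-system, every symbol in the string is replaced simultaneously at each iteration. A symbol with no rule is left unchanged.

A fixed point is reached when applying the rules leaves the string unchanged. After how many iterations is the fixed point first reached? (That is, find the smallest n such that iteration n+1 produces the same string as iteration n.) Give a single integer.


Answer: 4

Derivation:
Step 0: F
Step 1: Z
Step 2: Y
Step 3: XAA
Step 4: AAAAA
Step 5: AAAAA  (unchanged — fixed point at step 4)


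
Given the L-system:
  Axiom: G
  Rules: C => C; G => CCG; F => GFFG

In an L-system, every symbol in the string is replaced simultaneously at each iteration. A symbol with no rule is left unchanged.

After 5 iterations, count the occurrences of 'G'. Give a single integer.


Answer: 1

Derivation:
Step 0: G  (1 'G')
Step 1: CCG  (1 'G')
Step 2: CCCCG  (1 'G')
Step 3: CCCCCCG  (1 'G')
Step 4: CCCCCCCCG  (1 'G')
Step 5: CCCCCCCCCCG  (1 'G')


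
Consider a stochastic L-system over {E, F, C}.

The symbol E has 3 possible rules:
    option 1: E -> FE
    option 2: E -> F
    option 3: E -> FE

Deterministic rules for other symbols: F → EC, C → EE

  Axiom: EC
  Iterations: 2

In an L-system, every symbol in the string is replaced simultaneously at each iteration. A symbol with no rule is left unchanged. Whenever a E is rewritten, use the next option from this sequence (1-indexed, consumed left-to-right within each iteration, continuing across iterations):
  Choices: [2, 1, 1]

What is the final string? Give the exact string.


Answer: ECFEFE

Derivation:
Step 0: EC
Step 1: FEE  (used choices [2])
Step 2: ECFEFE  (used choices [1, 1])


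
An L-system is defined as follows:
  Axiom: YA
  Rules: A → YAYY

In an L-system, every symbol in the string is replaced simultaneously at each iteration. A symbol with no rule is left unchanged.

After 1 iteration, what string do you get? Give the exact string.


Answer: YYAYY

Derivation:
Step 0: YA
Step 1: YYAYY


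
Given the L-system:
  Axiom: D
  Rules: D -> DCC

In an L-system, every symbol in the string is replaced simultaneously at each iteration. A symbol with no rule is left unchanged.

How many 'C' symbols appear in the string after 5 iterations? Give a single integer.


Step 0: D  (0 'C')
Step 1: DCC  (2 'C')
Step 2: DCCCC  (4 'C')
Step 3: DCCCCCC  (6 'C')
Step 4: DCCCCCCCC  (8 'C')
Step 5: DCCCCCCCCCC  (10 'C')

Answer: 10


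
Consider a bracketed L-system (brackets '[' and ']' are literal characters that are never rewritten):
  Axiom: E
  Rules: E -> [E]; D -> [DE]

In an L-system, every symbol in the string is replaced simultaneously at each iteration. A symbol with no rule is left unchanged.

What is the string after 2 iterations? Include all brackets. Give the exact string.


Step 0: E
Step 1: [E]
Step 2: [[E]]

Answer: [[E]]


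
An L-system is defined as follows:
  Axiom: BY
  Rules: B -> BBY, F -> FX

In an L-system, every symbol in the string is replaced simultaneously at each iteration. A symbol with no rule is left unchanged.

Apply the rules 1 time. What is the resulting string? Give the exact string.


Step 0: BY
Step 1: BBYY

Answer: BBYY


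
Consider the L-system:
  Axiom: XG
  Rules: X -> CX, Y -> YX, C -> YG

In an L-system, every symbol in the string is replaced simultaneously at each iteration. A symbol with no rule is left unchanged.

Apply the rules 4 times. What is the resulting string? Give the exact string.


Answer: YXCXGYXGYGCXG

Derivation:
Step 0: XG
Step 1: CXG
Step 2: YGCXG
Step 3: YXGYGCXG
Step 4: YXCXGYXGYGCXG


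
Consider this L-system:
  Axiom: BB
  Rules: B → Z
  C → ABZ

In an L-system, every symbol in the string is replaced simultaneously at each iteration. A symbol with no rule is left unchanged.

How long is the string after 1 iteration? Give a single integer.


Answer: 2

Derivation:
Step 0: length = 2
Step 1: length = 2


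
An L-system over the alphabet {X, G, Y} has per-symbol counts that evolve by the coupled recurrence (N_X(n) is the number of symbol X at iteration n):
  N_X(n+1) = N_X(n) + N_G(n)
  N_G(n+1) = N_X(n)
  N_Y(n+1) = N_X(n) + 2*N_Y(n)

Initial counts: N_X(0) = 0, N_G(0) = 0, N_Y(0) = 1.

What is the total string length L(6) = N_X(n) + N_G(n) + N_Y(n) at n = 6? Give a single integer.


Answer: 64

Derivation:
Step 0: N_X=0, N_G=0, N_Y=1, L=1
Step 1: N_X=0, N_G=0, N_Y=2, L=2
Step 2: N_X=0, N_G=0, N_Y=4, L=4
Step 3: N_X=0, N_G=0, N_Y=8, L=8
Step 4: N_X=0, N_G=0, N_Y=16, L=16
Step 5: N_X=0, N_G=0, N_Y=32, L=32
Step 6: N_X=0, N_G=0, N_Y=64, L=64


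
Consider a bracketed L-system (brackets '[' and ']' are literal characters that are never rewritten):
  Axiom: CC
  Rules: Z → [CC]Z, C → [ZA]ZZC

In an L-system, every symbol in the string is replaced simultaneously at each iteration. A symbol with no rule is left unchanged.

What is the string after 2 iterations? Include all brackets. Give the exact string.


Step 0: CC
Step 1: [ZA]ZZC[ZA]ZZC
Step 2: [[CC]ZA][CC]Z[CC]Z[ZA]ZZC[[CC]ZA][CC]Z[CC]Z[ZA]ZZC

Answer: [[CC]ZA][CC]Z[CC]Z[ZA]ZZC[[CC]ZA][CC]Z[CC]Z[ZA]ZZC


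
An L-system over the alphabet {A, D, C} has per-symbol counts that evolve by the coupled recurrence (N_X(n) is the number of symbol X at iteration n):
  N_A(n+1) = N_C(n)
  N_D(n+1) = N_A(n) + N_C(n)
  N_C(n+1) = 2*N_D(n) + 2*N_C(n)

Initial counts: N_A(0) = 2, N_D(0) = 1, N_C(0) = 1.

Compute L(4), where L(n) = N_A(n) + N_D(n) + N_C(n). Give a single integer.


Answer: 202

Derivation:
Step 0: N_A=2, N_D=1, N_C=1, L=4
Step 1: N_A=1, N_D=3, N_C=4, L=8
Step 2: N_A=4, N_D=5, N_C=14, L=23
Step 3: N_A=14, N_D=18, N_C=38, L=70
Step 4: N_A=38, N_D=52, N_C=112, L=202


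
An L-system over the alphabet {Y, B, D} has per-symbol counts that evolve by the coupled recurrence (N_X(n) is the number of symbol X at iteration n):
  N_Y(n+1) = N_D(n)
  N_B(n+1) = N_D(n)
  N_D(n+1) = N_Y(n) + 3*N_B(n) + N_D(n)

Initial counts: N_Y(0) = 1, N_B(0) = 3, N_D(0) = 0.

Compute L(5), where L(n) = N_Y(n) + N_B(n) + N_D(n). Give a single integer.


Step 0: N_Y=1, N_B=3, N_D=0, L=4
Step 1: N_Y=0, N_B=0, N_D=10, L=10
Step 2: N_Y=10, N_B=10, N_D=10, L=30
Step 3: N_Y=10, N_B=10, N_D=50, L=70
Step 4: N_Y=50, N_B=50, N_D=90, L=190
Step 5: N_Y=90, N_B=90, N_D=290, L=470

Answer: 470


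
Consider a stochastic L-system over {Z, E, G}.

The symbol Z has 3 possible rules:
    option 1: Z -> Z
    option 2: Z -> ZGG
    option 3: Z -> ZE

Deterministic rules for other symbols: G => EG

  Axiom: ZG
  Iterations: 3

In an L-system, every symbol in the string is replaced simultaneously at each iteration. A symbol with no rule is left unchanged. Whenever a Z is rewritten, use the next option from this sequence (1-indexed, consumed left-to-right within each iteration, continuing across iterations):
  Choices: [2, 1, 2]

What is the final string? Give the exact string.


Step 0: ZG
Step 1: ZGGEG  (used choices [2])
Step 2: ZEGEGEEG  (used choices [1])
Step 3: ZGGEEGEEGEEEG  (used choices [2])

Answer: ZGGEEGEEGEEEG


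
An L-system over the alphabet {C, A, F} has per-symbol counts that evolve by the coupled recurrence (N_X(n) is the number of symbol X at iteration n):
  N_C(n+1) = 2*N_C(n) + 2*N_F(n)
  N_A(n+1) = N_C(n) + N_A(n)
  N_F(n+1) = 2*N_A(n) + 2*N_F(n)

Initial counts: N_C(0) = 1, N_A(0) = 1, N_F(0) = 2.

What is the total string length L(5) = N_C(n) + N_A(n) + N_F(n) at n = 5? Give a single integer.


Answer: 1744

Derivation:
Step 0: N_C=1, N_A=1, N_F=2, L=4
Step 1: N_C=6, N_A=2, N_F=6, L=14
Step 2: N_C=24, N_A=8, N_F=16, L=48
Step 3: N_C=80, N_A=32, N_F=48, L=160
Step 4: N_C=256, N_A=112, N_F=160, L=528
Step 5: N_C=832, N_A=368, N_F=544, L=1744


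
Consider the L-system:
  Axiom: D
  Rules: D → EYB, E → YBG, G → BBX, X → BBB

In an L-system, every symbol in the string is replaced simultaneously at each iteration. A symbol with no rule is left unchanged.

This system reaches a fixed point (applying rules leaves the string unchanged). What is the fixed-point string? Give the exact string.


Answer: YBBBBBBYB

Derivation:
Step 0: D
Step 1: EYB
Step 2: YBGYB
Step 3: YBBBXYB
Step 4: YBBBBBBYB
Step 5: YBBBBBBYB  (unchanged — fixed point at step 4)


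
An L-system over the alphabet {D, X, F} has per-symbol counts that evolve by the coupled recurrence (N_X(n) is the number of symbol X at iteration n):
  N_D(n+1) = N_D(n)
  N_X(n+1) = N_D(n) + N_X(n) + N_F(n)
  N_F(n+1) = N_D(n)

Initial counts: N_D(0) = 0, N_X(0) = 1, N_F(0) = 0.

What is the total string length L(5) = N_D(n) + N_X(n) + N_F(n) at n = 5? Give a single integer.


Answer: 1

Derivation:
Step 0: N_D=0, N_X=1, N_F=0, L=1
Step 1: N_D=0, N_X=1, N_F=0, L=1
Step 2: N_D=0, N_X=1, N_F=0, L=1
Step 3: N_D=0, N_X=1, N_F=0, L=1
Step 4: N_D=0, N_X=1, N_F=0, L=1
Step 5: N_D=0, N_X=1, N_F=0, L=1


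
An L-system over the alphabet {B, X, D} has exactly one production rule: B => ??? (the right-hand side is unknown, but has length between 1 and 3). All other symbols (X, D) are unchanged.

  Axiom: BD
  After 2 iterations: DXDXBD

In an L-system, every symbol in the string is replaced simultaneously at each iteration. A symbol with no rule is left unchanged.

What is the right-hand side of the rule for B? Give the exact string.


Trying B => DXB:
  Step 0: BD
  Step 1: DXBD
  Step 2: DXDXBD
Matches the given result.

Answer: DXB


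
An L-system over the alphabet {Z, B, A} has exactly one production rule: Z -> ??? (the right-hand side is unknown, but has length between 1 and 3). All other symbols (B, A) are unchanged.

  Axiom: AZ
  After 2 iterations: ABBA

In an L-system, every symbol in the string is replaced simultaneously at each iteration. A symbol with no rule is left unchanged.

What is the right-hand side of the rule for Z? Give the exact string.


Trying Z -> BBA:
  Step 0: AZ
  Step 1: ABBA
  Step 2: ABBA
Matches the given result.

Answer: BBA
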